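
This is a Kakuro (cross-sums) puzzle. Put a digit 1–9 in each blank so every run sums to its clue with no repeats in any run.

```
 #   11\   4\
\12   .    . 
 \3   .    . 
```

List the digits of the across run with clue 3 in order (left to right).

2 1

3 in 2 cells must be {1,2}; 4 in 2 cells must be {1,3}.
The 12 across and the 4 down share only 3, so R1C2 = 3.
The 3 across and the 11 down share only 2, so R2C1 = 2.
R2C2 = 3 − 2 = 1 completes the 3 across.
R1C1 = 12 − 3 = 9 completes the 12 across.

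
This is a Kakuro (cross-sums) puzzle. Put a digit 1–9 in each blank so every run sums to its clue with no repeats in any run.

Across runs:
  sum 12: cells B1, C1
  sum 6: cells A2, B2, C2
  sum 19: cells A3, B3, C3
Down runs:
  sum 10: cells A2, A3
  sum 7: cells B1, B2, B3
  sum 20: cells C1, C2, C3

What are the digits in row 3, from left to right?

8 2 9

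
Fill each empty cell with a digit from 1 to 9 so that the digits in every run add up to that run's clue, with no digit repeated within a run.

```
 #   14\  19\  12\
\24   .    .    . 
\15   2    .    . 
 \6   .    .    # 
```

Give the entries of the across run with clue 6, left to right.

4 2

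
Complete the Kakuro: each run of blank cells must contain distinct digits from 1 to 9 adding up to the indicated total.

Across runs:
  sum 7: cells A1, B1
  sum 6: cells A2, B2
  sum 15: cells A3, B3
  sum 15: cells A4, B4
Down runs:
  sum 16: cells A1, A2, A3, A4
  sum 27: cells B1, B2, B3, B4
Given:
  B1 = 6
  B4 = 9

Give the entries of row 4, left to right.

A1 = 7 − 6 = 1 completes the 7 across.
A4 = 15 − 9 = 6 completes the 15 across.
A3 = 7: the only remaining digit allowed by both the 15 across and the 16 down.
B3 = 15 − 7 = 8 completes the 15 across.
A2 = 16 − 14 = 2 completes the 16 down.
B2 = 6 − 2 = 4 completes the 6 across.

6 9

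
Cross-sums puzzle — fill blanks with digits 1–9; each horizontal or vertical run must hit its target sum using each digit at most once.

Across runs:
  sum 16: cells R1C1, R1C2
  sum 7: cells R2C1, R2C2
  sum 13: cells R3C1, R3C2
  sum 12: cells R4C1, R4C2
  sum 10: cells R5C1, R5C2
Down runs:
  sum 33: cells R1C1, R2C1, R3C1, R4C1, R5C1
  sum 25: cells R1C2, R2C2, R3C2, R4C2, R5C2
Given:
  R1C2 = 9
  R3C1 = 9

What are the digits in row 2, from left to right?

4, 3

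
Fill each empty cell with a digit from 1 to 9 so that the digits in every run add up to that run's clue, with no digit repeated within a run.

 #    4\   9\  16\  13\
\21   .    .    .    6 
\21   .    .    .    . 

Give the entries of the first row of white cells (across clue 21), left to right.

3 5 7 6

4 in 2 cells must be {1,3}; 16 in 2 cells must be {7,9}.
R2C4 = 13 − 6 = 7 completes the 13 down.
Given what's placed, R2C3 must be 9 to fit the 21 across and 16 down.
R1C3 = 16 − 9 = 7 completes the 16 down.
Given what's placed, R1C1 must be 3 to fit the 21 across and 4 down.
R1C2 = 21 − 16 = 5 completes the 21 across.
R2C1 = 4 − 3 = 1 completes the 4 down.
R2C2 = 21 − 17 = 4 completes the 21 across.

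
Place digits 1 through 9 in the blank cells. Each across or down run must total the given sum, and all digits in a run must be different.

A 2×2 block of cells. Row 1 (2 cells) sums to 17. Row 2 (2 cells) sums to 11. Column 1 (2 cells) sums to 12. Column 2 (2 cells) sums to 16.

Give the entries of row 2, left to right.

4 7

17 in 2 cells must be {8,9}; 16 in 2 cells must be {7,9}.
The 17 across and the 16 down share only 9, so (1,2) = 9.
(2,2) = 16 − 9 = 7 completes the 16 down.
(1,1) = 17 − 9 = 8 completes the 17 across.
(2,1) = 11 − 7 = 4 completes the 11 across.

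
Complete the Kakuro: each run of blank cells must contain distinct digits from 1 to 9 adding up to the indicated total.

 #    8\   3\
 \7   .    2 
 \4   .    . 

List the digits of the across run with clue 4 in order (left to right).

3 1

4 in 2 cells must be {1,3}; 3 in 2 cells must be {1,2}.
R1C1 = 7 − 2 = 5 completes the 7 across.
R2C1 = 8 − 5 = 3 completes the 8 down.
R2C2 = 4 − 3 = 1 completes the 4 across.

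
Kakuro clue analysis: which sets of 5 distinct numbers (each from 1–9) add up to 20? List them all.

{1,2,3,5,9}; {1,2,3,6,8}; {1,2,4,5,8}; {1,2,4,6,7}; {1,3,4,5,7}; {2,3,4,5,6}

5 distinct digits from 1–9 sum between 15 and 35.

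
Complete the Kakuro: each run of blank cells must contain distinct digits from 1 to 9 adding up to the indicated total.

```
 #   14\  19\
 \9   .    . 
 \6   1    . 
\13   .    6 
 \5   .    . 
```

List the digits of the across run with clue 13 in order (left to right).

7 6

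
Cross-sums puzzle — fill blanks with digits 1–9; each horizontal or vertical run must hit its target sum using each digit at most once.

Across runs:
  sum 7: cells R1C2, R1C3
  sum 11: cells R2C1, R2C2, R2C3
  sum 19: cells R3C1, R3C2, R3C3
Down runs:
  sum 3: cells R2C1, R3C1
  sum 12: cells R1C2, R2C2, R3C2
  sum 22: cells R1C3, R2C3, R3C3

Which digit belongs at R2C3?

3 in 2 cells must be {1,2}.
Only 2 fits R3C1 under both its across sum 19 and down sum 3.
R2C1 = 3 − 2 = 1 completes the 3 down.
Nothing is forced directly, so branch on R3C3, whose candidates are 8 or 9. If R3C3 = 8: that forces R1C3 = 5, after which R2C3 would have to be in {2,3,4,6,7,8} for the 11 across but in {9} for the 22 down — contradiction. So R3C3 = 9.
R3C2 = 19 − 11 = 8 completes the 19 across.
R2C2 = 3: the only remaining digit allowed by both the 11 across and the 12 down.
R2C3 = 11 − 4 = 7 completes the 11 across.

7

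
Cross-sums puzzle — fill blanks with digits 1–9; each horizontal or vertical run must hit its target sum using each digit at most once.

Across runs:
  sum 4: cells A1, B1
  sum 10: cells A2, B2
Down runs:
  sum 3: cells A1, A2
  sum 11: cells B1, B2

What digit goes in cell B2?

8

4 in 2 cells must be {1,3}; 3 in 2 cells must be {1,2}.
The 4 across and the 3 down share only 1, so A1 = 1.
B1 = 4 − 1 = 3 completes the 4 across.
A2 = 3 − 1 = 2 completes the 3 down.
B2 = 10 − 2 = 8 completes the 10 across.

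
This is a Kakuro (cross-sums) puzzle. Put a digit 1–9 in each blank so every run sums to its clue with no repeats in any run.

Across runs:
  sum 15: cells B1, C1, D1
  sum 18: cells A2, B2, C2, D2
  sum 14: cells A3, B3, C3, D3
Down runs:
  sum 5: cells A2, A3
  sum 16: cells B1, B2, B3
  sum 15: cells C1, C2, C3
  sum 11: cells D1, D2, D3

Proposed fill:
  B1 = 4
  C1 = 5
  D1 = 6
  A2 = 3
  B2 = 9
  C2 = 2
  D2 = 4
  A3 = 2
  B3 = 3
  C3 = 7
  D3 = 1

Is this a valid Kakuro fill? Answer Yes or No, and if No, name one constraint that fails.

No — the across run A3–D3 sums to 13, not 14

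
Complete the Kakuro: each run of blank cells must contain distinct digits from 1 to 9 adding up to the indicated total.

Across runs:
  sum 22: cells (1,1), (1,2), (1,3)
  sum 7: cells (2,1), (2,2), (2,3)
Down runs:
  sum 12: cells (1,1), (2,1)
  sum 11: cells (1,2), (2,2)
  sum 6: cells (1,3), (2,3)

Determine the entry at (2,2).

7 in 3 cells must be {1,2,4}.
The 22 across and the 6 down share only 5, so (1,3) = 5.
The 7 across and the 12 down share only 4, so (2,1) = 4.
(2,2) = 2: the only remaining digit allowed by both the 7 across and the 11 down.
(2,3) = 7 − 6 = 1 completes the 7 across.
(1,1) = 12 − 4 = 8 completes the 12 down.
(1,2) = 22 − 13 = 9 completes the 22 across.

2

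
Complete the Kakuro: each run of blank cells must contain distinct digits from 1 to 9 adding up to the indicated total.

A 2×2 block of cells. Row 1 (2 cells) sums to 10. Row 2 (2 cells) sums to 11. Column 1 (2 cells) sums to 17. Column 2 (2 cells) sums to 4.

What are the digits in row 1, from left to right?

9, 1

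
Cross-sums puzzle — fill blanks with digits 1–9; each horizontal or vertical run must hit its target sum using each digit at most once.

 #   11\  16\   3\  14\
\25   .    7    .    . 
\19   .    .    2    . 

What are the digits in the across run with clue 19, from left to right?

16 in 2 cells must be {7,9}; 3 in 2 cells must be {1,2}.
R1C3 = 3 − 2 = 1 completes the 3 down.
R2C2 = 16 − 7 = 9 completes the 16 down.
R2C4 = 5: the only remaining digit allowed by both the 19 across and the 14 down.
R1C4 = 14 − 5 = 9 completes the 14 down.
R2C1 = 19 − 16 = 3 completes the 19 across.
R1C1 = 25 − 17 = 8 completes the 25 across.

3 9 2 5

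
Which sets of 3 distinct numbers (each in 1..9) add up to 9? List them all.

3 distinct digits from 1–9 sum between 6 and 24.

{1,2,6}; {1,3,5}; {2,3,4}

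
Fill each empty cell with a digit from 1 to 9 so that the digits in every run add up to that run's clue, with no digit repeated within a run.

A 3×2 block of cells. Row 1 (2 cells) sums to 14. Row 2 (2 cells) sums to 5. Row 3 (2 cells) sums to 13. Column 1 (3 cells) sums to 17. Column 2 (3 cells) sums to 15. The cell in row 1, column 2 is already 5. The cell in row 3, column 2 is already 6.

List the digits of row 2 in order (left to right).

(1,1) = 14 − 5 = 9 completes the 14 across.
(2,2) = 15 − 11 = 4 completes the 15 down.
(3,1) = 13 − 6 = 7 completes the 13 across.
(2,1) = 5 − 4 = 1 completes the 5 across.

1 4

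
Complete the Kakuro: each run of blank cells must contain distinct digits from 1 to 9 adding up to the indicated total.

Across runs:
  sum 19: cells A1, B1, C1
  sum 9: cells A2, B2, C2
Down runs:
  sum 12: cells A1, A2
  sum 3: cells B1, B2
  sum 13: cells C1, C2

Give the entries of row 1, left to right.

3 in 2 cells must be {1,2}.
The 19 across and the 3 down share only 2, so B1 = 2.
B2 = 3 − 2 = 1 completes the 3 down.
Nothing is forced directly, so branch on A2, whose candidates are 3 or 5. If A2 = 5: then A1 would have to be in {8,9} for the 19 across but in {7} for the 12 down — contradiction. So A2 = 3.
A1 = 12 − 3 = 9 completes the 12 down.
C1 = 19 − 11 = 8 completes the 19 across.
C2 = 9 − 4 = 5 completes the 9 across.

9 2 8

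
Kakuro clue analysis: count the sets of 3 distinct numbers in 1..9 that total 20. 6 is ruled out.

3 distinct digits from 1–9 sum between 6 and 24.
Dropping sets that contain 6.
Enumerating: {3,8,9}, {4,7,9}, {5,7,8}.

3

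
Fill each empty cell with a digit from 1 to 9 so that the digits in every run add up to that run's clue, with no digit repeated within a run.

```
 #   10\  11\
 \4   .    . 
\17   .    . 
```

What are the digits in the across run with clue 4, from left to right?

1 3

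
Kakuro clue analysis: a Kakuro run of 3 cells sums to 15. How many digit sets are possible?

8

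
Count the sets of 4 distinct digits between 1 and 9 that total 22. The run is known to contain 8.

4 distinct digits from 1–9 sum between 10 and 30.
Keeping only sets containing 8.
Enumerating: {1,4,8,9}, {1,6,7,8}, {2,3,8,9}, {2,5,7,8}, {3,4,7,8}, {3,5,6,8}.

6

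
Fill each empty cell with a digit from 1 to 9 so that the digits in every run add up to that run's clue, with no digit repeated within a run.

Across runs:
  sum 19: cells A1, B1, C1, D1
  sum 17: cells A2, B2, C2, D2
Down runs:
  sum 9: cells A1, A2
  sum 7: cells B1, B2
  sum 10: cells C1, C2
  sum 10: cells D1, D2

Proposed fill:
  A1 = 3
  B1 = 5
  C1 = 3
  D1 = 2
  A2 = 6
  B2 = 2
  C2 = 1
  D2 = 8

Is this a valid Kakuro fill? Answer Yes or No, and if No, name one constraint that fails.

No — the down run C1–C2 sums to 4, not 10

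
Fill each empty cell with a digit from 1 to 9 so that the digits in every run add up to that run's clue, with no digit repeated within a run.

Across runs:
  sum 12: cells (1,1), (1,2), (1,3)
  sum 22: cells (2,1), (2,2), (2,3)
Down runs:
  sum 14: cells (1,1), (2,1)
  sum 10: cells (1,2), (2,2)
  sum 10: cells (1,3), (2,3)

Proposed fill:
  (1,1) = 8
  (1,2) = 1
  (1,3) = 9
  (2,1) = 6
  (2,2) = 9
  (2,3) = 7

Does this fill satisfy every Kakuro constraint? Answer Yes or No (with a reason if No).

No — the down run (1,3)–(2,3) sums to 16, not 10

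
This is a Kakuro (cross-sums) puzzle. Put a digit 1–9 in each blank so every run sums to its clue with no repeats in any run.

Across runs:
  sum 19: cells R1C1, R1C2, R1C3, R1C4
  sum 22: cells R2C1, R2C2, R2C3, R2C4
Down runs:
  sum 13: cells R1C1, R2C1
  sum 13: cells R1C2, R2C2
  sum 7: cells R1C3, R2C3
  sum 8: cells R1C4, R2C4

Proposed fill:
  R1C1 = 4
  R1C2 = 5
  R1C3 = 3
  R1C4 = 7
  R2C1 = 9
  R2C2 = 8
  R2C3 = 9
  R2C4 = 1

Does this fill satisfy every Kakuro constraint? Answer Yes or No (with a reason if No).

No — the across run R2C1–R2C4 sums to 27, not 22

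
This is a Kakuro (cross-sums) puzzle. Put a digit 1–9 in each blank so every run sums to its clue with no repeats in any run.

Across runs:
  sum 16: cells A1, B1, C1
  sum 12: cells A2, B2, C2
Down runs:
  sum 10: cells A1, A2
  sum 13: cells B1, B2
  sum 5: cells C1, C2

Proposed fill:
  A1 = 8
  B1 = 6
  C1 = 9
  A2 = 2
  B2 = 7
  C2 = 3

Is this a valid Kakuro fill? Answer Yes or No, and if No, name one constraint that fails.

No — the across run A1–C1 sums to 23, not 16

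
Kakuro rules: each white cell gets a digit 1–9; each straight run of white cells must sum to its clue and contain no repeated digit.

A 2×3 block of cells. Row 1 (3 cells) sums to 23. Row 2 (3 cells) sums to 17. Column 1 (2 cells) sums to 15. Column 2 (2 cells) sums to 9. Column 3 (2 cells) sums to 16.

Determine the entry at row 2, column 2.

1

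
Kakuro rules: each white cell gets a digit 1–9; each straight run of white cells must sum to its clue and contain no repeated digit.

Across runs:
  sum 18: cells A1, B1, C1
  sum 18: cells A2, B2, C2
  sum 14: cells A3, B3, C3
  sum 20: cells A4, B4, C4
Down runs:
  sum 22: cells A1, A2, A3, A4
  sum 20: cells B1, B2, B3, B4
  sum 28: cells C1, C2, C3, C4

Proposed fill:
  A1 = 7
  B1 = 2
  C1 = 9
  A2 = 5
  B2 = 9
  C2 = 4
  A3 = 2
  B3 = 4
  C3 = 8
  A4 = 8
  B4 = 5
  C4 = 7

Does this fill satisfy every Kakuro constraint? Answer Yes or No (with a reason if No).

Yes

Across: 7+2+9=18; 5+9+4=18; 2+4+8=14; 8+5+7=20. Down: 7+5+2+8=22; 2+9+4+5=20; 9+4+8+7=28. No digit repeats within any run.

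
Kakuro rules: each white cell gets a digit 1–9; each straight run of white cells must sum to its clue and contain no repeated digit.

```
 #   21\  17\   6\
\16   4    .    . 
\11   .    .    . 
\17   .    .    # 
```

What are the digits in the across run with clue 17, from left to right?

17 in 2 cells must be {8,9}.
R1C3 = 5: the only remaining digit allowed by both the 16 across and the 6 down.
Given what's placed, R2C1 must be 8 to fit the 11 across and 21 down.
R2C3 = 6 − 5 = 1 completes the 6 down.
R3C1 = 21 − 12 = 9 completes the 21 down.
R3C2 = 17 − 9 = 8 completes the 17 across.
R1C2 = 16 − 9 = 7 completes the 16 across.
R2C2 = 11 − 9 = 2 completes the 11 across.

9 8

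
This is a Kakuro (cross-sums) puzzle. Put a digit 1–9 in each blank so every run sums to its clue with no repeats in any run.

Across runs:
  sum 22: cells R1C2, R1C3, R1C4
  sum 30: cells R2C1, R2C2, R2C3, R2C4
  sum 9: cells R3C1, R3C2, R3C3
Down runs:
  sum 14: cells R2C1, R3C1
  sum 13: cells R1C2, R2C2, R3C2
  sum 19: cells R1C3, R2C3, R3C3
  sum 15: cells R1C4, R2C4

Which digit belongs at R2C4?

30 in 4 cells must be {6,7,8,9}.
Nothing is forced directly, so branch on R3C1, whose candidates are 5 or 6. If R3C1 = 5: that forces R2C1 = 9, R3C3 = 3, R2C3 = 7, R3C2 = 1, R1C3 = 9 (and 2 more), after which R1C2 would have to be in {5,6,7,8} for the 22 across but in {4} for the 13 down — contradiction. So R3C1 = 6.
R2C1 = 14 − 6 = 8 completes the 14 down.
Given what's placed, R3C3 must be 2 to fit the 9 across and 19 down.
R2C3 = 9: the only remaining digit allowed by both the 30 across and the 19 down.
R3C2 = 9 − 8 = 1 completes the 9 across.
R1C3 = 19 − 11 = 8 completes the 19 down.
Given what's placed, R1C4 must be 9 to fit the 22 across and 15 down.
R2C2 = 7: the only remaining digit allowed by both the 30 across and the 13 down.
R2C4 = 30 − 24 = 6 completes the 30 across.

6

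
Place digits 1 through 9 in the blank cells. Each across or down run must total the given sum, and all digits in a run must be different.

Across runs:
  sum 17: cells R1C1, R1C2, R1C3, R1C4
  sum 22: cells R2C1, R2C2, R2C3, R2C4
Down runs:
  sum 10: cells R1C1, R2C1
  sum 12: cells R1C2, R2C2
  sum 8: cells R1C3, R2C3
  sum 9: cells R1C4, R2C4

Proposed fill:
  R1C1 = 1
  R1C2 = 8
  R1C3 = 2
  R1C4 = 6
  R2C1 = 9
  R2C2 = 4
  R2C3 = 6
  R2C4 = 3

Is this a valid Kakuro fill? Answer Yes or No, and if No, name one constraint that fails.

Yes

Across: 1+8+2+6=17; 9+4+6+3=22. Down: 1+9=10; 8+4=12; 2+6=8; 6+3=9. No digit repeats within any run.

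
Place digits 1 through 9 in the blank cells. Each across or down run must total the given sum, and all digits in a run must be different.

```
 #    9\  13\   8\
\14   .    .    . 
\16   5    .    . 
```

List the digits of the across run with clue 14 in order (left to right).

4, 9, 1

R1C1 = 9 − 5 = 4 completes the 9 down.
Nothing is forced directly, so branch on R2C3, whose candidates are 2 or 3 or 7. If R2C3 = 2: then R1C3 would have to be in {1,2,3,7,8,9} for the 14 across but in {6} for the 8 down — contradiction. If R2C3 = 3: then R1C3 would have to be in {1,2,3,7,8,9} for the 14 across but in {5} for the 8 down — contradiction. So R2C3 = 7.
R1C3 = 8 − 7 = 1 completes the 8 down.
R2C2 = 16 − 12 = 4 completes the 16 across.
R1C2 = 14 − 5 = 9 completes the 14 across.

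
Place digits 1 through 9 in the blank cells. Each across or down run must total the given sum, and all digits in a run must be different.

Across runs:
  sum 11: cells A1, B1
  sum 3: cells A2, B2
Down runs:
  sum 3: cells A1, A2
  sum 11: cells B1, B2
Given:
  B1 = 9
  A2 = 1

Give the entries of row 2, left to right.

3 in 2 cells must be {1,2}.
A1 = 11 − 9 = 2 completes the 11 across.
B2 = 3 − 1 = 2 completes the 3 across.

1 2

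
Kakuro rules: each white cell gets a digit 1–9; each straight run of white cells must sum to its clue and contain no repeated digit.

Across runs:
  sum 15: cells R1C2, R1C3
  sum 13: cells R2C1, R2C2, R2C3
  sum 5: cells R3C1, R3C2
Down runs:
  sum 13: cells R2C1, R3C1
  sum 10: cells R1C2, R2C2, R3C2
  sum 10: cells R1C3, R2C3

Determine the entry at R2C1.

The 5 across and the 13 down share only 4, so R3C1 = 4.
R3C2 = 5 − 4 = 1 completes the 5 across.
R2C1 = 13 − 4 = 9 completes the 13 down.
R2C2 = 3: the only remaining digit allowed by both the 13 across and the 10 down.
R2C3 = 13 − 12 = 1 completes the 13 across.
R1C2 = 10 − 4 = 6 completes the 10 down.
R1C3 = 15 − 6 = 9 completes the 15 across.

9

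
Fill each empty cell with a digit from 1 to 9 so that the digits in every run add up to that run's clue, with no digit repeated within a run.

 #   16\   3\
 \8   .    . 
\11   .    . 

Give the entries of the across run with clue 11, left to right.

16 in 2 cells must be {7,9}; 3 in 2 cells must be {1,2}.
The 8 across and the 16 down share only 7, so R1C1 = 7.
R1C2 = 8 − 7 = 1 completes the 8 across.
R2C1 = 16 − 7 = 9 completes the 16 down.
R2C2 = 11 − 9 = 2 completes the 11 across.

9, 2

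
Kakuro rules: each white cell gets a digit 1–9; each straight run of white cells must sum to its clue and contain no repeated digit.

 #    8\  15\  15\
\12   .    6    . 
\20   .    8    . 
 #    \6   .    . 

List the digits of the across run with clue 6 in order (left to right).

R3C2 = 15 − 14 = 1 completes the 15 down.
R3C3 = 6 − 1 = 5 completes the 6 across.
Nothing is forced directly, so branch on R2C3, whose candidates are 3 or 7 or 9. If R2C3 = 3: then R1C3 would have to be in {1,2,4,5} for the 12 across but in {7} for the 15 down — contradiction. If R2C3 = 7: then R1C3 would have to be in {1,2,4,5} for the 12 across but in {3} for the 15 down — contradiction. So R2C3 = 9.
R1C3 = 15 − 14 = 1 completes the 15 down.
R2C1 = 20 − 17 = 3 completes the 20 across.
R1C1 = 12 − 7 = 5 completes the 12 across.

1 5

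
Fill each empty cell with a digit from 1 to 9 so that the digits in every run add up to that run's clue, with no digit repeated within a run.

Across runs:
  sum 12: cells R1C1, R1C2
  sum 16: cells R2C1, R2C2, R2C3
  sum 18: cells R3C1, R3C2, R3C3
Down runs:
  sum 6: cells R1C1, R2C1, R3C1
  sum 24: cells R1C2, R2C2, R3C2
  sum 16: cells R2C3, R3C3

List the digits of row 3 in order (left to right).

2 7 9

6 in 3 cells must be {1,2,3}; 24 in 3 cells must be {7,8,9}; 16 in 2 cells must be {7,9}.
Only 3 fits R1C1 under both its across sum 12 and down sum 6.
R1C2 = 12 − 3 = 9 completes the 12 across.
Nothing is forced directly, so branch on R2C3, whose candidates are 7 or 9. If R2C3 = 9: then R2C2 would have to be in {1,2,3,4,5,6} for the 16 across but in {7,8} for the 24 down — contradiction. So R2C3 = 7.
R2C1 = 1: the only remaining digit allowed by both the 16 across and the 6 down.
R2C2 = 16 − 8 = 8 completes the 16 across.
R3C1 = 6 − 4 = 2 completes the 6 down.
R3C2 = 24 − 17 = 7 completes the 24 down.
R3C3 = 18 − 9 = 9 completes the 18 across.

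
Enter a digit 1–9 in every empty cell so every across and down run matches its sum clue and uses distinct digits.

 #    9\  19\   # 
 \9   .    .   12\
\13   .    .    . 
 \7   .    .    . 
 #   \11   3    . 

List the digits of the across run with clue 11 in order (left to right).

7 in 3 cells must be {1,2,4}.
R4C3 = 11 − 3 = 8 completes the 11 across.

3, 8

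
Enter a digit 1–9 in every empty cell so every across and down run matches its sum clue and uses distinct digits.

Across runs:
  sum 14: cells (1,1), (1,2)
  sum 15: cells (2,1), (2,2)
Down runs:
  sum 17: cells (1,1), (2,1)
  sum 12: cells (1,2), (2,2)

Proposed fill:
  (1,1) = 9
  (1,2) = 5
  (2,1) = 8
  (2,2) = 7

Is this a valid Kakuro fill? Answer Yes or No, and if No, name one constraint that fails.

Yes

Across: 9+5=14; 8+7=15. Down: 9+8=17; 5+7=12. No digit repeats within any run.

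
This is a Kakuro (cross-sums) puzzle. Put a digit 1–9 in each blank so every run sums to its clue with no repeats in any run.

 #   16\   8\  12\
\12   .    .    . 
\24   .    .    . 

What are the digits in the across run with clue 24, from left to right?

9 7 8

24 in 3 cells must be {7,8,9}; 16 in 2 cells must be {7,9}.
The 24 across and the 8 down share only 7, so R2C2 = 7.
R1C2 = 8 − 7 = 1 completes the 8 down.
Given what's placed, R2C1 must be 9 to fit the 24 across and 16 down.
R2C3 = 24 − 16 = 8 completes the 24 across.
R1C1 = 16 − 9 = 7 completes the 16 down.
R1C3 = 12 − 8 = 4 completes the 12 across.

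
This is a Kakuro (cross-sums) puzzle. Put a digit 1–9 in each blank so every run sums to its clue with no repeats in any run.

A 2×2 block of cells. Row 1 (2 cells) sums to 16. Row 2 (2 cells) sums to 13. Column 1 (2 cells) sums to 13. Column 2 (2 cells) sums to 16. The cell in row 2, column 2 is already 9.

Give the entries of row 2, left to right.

4, 9

16 in 2 cells must be {7,9}.
(1,2) = 16 − 9 = 7 completes the 16 down.
(2,1) = 13 − 9 = 4 completes the 13 across.
(1,1) = 16 − 7 = 9 completes the 16 across.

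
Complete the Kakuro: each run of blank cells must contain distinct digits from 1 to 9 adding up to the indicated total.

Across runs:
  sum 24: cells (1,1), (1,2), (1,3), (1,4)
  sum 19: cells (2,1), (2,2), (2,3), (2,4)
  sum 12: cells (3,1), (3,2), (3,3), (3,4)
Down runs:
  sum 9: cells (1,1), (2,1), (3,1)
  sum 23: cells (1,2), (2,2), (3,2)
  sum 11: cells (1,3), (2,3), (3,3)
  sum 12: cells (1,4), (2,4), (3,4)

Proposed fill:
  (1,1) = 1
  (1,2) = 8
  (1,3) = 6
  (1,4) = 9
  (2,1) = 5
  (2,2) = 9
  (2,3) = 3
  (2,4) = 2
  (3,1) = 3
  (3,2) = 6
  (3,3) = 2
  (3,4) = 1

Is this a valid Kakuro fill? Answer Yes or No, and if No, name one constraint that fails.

Across: 1+8+6+9=24; 5+9+3+2=19; 3+6+2+1=12. Down: 1+5+3=9; 8+9+6=23; 6+3+2=11; 9+2+1=12. No digit repeats within any run.

Yes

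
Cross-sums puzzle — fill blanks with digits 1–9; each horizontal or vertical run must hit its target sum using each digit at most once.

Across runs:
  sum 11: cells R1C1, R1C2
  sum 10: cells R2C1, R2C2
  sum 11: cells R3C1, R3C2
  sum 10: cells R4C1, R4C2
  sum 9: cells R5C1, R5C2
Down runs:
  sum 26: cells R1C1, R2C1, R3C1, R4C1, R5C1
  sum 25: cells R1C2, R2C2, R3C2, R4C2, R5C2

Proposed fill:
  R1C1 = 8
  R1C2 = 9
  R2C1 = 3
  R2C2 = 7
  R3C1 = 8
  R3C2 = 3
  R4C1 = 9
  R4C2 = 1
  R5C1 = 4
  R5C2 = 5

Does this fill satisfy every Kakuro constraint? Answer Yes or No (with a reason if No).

No — the down run R1C1–R5C1 sums to 32, not 26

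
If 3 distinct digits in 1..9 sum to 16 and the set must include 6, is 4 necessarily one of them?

No

Counterexample: {1,6,9} sums to 16 under that restriction without using 4.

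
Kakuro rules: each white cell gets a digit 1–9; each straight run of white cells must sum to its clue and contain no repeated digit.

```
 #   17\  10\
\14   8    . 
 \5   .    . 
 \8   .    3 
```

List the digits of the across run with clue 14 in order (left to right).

R1C2 = 14 − 8 = 6 completes the 14 across.
R2C2 = 10 − 9 = 1 completes the 10 down.
R3C1 = 8 − 3 = 5 completes the 8 across.
R2C1 = 5 − 1 = 4 completes the 5 across.

8 6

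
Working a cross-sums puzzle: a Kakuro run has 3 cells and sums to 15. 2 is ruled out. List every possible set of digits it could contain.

{1,5,9}; {1,6,8}; {3,4,8}; {3,5,7}; {4,5,6}

3 distinct digits from 1–9 sum between 6 and 24.
Dropping sets that contain 2.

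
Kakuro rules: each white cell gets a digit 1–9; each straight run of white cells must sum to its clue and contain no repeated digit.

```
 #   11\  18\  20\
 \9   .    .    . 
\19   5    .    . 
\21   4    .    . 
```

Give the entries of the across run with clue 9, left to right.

2 4 3

R1C1 = 11 − 9 = 2 completes the 11 down.
Nothing is forced directly, so branch on R2C3, whose candidates are 6 or 8. If R2C3 = 6: then R1C3 would have to be in {1,3,4,6} for the 9 across but in {5,9} for the 20 down — contradiction. So R2C3 = 8.
Given what's placed, R1C3 must be 3 to fit the 9 across and 20 down.
R2C2 = 19 − 13 = 6 completes the 19 across.
R3C3 = 20 − 11 = 9 completes the 20 down.
R1C2 = 9 − 5 = 4 completes the 9 across.
R3C2 = 21 − 13 = 8 completes the 21 across.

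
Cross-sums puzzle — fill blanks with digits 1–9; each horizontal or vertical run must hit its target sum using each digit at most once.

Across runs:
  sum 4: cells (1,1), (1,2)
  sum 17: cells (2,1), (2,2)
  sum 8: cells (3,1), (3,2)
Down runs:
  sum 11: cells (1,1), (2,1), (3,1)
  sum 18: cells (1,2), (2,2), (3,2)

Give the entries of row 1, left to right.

1, 3

4 in 2 cells must be {1,3}; 17 in 2 cells must be {8,9}.
The 17 across and the 11 down share only 8, so (2,1) = 8.
(2,2) = 17 − 8 = 9 completes the 17 across.
Given what's placed, (1,1) must be 1 to fit the 4 across and 11 down.
(1,2) = 4 − 1 = 3 completes the 4 across.
(3,1) = 11 − 9 = 2 completes the 11 down.
(3,2) = 8 − 2 = 6 completes the 8 across.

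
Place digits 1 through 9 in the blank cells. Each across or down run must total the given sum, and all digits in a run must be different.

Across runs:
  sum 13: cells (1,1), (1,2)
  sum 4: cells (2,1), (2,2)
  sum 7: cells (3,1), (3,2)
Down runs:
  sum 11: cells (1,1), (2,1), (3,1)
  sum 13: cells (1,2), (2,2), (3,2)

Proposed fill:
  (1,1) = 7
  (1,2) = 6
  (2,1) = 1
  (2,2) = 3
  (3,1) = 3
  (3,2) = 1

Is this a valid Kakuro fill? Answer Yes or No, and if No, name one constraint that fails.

No — the down run (1,2)–(3,2) sums to 10, not 13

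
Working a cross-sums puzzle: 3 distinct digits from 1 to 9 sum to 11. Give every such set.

3 distinct digits from 1–9 sum between 6 and 24.

{1,2,8}; {1,3,7}; {1,4,6}; {2,3,6}; {2,4,5}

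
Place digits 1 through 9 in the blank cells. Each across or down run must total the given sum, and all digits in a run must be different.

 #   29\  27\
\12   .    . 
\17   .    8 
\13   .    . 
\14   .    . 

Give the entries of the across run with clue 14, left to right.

17 in 2 cells must be {8,9}; 29 in 4 cells must be {5,7,8,9}.
R2C1 = 17 − 8 = 9 completes the 17 across.
No cell is forced outright now. R3C1 can only be 5 or 7 or 8 (the digits allowed by both its 13 across and its 29 down). If R3C1 = 5: then R3C2 would have to be in {8} for the 13 across but in {3,4,6,7,9} for the 27 down — contradiction. If R3C1 = 8: then R3C2 would have to be in {5} for the 13 across but in {3,4,6,7,9} for the 27 down — contradiction. So R3C1 = 7.
R3C2 = 13 − 7 = 6 completes the 13 across.
R4C2 = 9: the only remaining digit allowed by both the 14 across and the 27 down.
R1C2 = 27 − 23 = 4 completes the 27 down.
R4C1 = 14 − 9 = 5 completes the 14 across.
R1C1 = 12 − 4 = 8 completes the 12 across.

5, 9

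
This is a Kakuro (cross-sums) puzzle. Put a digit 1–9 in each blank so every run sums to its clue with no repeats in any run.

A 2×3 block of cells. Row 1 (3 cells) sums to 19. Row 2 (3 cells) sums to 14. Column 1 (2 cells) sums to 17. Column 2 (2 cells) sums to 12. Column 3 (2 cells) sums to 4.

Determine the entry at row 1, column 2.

7

17 in 2 cells must be {8,9}; 4 in 2 cells must be {1,3}.
The 19 across and the 4 down share only 3, so (1,3) = 3.
(2,3) = 4 − 3 = 1 completes the 4 down.
Given what's placed, (1,1) must be 9 to fit the 19 across and 17 down.
(1,2) = 19 − 12 = 7 completes the 19 across.
(2,1) = 17 − 9 = 8 completes the 17 down.
(2,2) = 14 − 9 = 5 completes the 14 across.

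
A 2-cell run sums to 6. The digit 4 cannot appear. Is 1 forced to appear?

The only way to make 6 from 2 distinct digits under that restriction is {1,5}, which contains 1.

Yes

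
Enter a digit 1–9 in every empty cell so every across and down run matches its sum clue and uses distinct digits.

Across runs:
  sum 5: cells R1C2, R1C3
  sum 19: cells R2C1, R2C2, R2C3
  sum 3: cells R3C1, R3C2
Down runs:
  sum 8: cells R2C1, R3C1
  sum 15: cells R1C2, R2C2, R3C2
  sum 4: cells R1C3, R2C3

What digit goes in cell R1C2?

3 in 2 cells must be {1,2}; 4 in 2 cells must be {1,3}.
The 19 across and the 4 down share only 3, so R2C3 = 3.
R1C3 = 4 − 3 = 1 completes the 4 down.
R2C1 = 7: the only remaining digit allowed by both the 19 across and the 8 down.
R2C2 = 19 − 10 = 9 completes the 19 across.
R3C1 = 8 − 7 = 1 completes the 8 down.
R3C2 = 3 − 1 = 2 completes the 3 across.
R1C2 = 5 − 1 = 4 completes the 5 across.

4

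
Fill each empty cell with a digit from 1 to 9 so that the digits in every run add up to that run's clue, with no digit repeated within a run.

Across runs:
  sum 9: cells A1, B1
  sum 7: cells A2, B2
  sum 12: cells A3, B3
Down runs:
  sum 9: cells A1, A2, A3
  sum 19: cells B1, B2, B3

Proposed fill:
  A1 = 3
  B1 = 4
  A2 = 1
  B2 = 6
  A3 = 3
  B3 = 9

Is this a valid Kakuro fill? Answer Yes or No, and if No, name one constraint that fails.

No — the down run A1–A3 sums to 7, not 9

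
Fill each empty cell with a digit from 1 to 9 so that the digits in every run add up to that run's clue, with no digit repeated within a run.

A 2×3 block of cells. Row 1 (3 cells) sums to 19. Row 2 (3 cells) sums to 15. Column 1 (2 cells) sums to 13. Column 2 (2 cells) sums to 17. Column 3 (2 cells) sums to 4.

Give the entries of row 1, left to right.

7, 9, 3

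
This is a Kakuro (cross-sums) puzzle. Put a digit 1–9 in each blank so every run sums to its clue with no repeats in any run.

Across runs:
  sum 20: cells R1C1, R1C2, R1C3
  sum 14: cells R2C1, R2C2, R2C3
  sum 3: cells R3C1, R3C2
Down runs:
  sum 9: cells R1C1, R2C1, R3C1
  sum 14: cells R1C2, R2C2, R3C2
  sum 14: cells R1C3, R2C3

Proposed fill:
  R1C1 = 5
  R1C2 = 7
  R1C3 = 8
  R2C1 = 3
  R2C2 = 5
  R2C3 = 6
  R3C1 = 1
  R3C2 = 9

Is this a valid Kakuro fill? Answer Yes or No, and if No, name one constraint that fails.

No — the down run R1C2–R3C2 sums to 21, not 14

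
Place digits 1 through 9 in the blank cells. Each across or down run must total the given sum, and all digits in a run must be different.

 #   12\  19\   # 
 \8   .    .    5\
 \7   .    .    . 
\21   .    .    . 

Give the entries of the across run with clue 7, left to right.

2, 4, 1

7 in 3 cells must be {1,2,4}.
Only 4 fits R3C3 under both its across sum 21 and down sum 5.
R2C3 = 5 − 4 = 1 completes the 5 down.
Nothing is forced directly, so branch on R2C2, whose candidates are 2 or 4. If R2C2 = 2: then R1C2 would have to be in {1,2,3,5,6,7} for the 8 across but in {8,9} for the 19 down — contradiction. So R2C2 = 4.
R2C1 = 7 − 5 = 2 completes the 7 across.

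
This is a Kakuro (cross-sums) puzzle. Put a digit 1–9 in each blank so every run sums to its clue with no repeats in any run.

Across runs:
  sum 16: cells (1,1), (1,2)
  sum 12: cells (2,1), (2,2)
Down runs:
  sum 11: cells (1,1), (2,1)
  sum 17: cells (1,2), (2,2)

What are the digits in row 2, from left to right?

16 in 2 cells must be {7,9}; 17 in 2 cells must be {8,9}.
The 16 across and the 17 down share only 9, so (1,2) = 9.
(2,2) = 17 − 9 = 8 completes the 17 down.
(1,1) = 16 − 9 = 7 completes the 16 across.
(2,1) = 12 − 8 = 4 completes the 12 across.

4 8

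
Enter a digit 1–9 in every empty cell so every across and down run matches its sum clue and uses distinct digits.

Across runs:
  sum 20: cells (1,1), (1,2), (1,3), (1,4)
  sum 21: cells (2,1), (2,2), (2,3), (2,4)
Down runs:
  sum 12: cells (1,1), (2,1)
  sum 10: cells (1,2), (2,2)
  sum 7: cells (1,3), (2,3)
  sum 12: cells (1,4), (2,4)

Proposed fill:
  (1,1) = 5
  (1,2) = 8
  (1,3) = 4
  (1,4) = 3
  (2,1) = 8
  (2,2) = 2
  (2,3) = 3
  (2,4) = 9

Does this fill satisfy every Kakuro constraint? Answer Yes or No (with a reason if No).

No — the across run (2,1)–(2,4) sums to 22, not 21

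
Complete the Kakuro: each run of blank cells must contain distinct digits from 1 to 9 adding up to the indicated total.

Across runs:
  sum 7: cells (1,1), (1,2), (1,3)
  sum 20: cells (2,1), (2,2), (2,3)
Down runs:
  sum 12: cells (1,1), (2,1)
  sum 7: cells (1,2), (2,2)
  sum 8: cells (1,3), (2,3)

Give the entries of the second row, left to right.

7 in 3 cells must be {1,2,4}.
The 7 across and the 12 down share only 4, so (1,1) = 4.
(2,1) = 12 − 4 = 8 completes the 12 down.
Nothing is forced directly, so branch on (2,2), whose candidates are 3 or 5. If (2,2) = 3: then (1,2) would have to be in {1,2} for the 7 across but in {4} for the 7 down — contradiction. So (2,2) = 5.
(1,2) = 7 − 5 = 2 completes the 7 down.
(1,3) = 7 − 6 = 1 completes the 7 across.
(2,3) = 20 − 13 = 7 completes the 20 across.

8 5 7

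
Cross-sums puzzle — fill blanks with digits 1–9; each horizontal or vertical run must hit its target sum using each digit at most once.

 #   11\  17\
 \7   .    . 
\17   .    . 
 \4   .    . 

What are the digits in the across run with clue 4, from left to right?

17 in 2 cells must be {8,9}; 4 in 2 cells must be {1,3}.
The 17 across and the 11 down share only 8, so R2C1 = 8.
R2C2 = 17 − 8 = 9 completes the 17 across.
Given what's placed, R3C1 must be 1 to fit the 4 across and 11 down.
R3C2 = 4 − 1 = 3 completes the 4 across.
R1C1 = 11 − 9 = 2 completes the 11 down.
R1C2 = 7 − 2 = 5 completes the 7 across.

1 3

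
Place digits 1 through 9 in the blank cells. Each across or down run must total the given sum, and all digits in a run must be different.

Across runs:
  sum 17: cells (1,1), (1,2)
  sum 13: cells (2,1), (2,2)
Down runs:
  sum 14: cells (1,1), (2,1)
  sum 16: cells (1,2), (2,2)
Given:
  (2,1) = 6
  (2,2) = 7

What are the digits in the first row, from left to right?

8, 9

17 in 2 cells must be {8,9}; 16 in 2 cells must be {7,9}.
(1,1) = 14 − 6 = 8 completes the 14 down.
(1,2) = 17 − 8 = 9 completes the 17 across.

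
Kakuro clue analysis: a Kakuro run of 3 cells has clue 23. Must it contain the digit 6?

The only way to make 23 from 3 distinct digits is {6,8,9}, which contains 6.

Yes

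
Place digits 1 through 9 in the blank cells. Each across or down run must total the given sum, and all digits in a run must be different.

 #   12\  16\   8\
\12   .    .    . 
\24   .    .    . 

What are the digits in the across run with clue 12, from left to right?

24 in 3 cells must be {7,8,9}; 16 in 2 cells must be {7,9}.
The 24 across and the 8 down share only 7, so R2C3 = 7.
R1C3 = 8 − 7 = 1 completes the 8 down.
Given what's placed, R2C2 must be 9 to fit the 24 across and 16 down.
R1C2 = 16 − 9 = 7 completes the 16 down.
R2C1 = 24 − 16 = 8 completes the 24 across.
R1C1 = 12 − 8 = 4 completes the 12 across.

4 7 1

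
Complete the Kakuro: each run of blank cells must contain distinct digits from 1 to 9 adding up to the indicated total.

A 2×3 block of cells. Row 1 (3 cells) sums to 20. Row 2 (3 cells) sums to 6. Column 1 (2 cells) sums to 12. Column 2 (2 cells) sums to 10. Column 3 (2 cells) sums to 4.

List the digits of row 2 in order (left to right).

6 in 3 cells must be {1,2,3}; 4 in 2 cells must be {1,3}.
The 20 across and the 4 down share only 3, so (1,3) = 3.
The 6 across and the 12 down share only 3, so (2,1) = 3.
(2,3) = 4 − 3 = 1 completes the 4 down.
(1,1) = 12 − 3 = 9 completes the 12 down.
(1,2) = 20 − 12 = 8 completes the 20 across.
(2,2) = 6 − 4 = 2 completes the 6 across.

3 2 1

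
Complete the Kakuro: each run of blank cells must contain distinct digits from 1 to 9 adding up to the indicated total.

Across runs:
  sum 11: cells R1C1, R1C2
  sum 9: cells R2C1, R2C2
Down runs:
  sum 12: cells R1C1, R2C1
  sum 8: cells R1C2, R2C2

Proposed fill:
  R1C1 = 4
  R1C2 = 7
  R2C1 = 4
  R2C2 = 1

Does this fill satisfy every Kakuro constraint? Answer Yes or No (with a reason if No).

No — the across run R2C1–R2C2 sums to 5, not 9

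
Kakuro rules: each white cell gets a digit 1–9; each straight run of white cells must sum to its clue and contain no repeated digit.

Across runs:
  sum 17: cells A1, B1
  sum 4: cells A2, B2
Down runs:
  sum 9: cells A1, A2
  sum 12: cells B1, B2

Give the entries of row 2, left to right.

17 in 2 cells must be {8,9}; 4 in 2 cells must be {1,3}.
The 17 across and the 9 down share only 8, so A1 = 8.
B1 = 17 − 8 = 9 completes the 17 across.
A2 = 9 − 8 = 1 completes the 9 down.
B2 = 4 − 1 = 3 completes the 4 across.

1 3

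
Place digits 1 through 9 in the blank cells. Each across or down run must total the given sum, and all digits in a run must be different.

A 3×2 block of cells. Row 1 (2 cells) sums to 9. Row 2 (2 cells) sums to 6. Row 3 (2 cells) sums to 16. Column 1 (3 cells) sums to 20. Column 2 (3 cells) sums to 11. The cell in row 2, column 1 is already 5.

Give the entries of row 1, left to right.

6 3

16 in 2 cells must be {7,9}.
(2,2) = 6 − 5 = 1 completes the 6 across.
Given what's placed, (3,2) must be 7 to fit the 16 across and 11 down.
(1,2) = 11 − 8 = 3 completes the 11 down.
(3,1) = 16 − 7 = 9 completes the 16 across.
(1,1) = 9 − 3 = 6 completes the 9 across.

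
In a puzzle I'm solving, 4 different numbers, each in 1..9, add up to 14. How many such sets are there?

5

4 distinct digits from 1–9 sum between 10 and 30.
Enumerating: {1,2,3,8}, {1,2,4,7}, {1,2,5,6}, {1,3,4,6}, {2,3,4,5}.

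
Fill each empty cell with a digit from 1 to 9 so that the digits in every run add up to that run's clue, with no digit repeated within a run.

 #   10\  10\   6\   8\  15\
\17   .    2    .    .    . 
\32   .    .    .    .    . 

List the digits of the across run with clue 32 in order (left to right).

R2C2 = 10 − 2 = 8 completes the 10 down.
No cell is forced outright now. R1C5 can only be 6 or 7 (the digits allowed by both its 17 across and its 15 down). If R1C5 = 7: then R2C5 would have to be in {2,3,4,5,6,7,9} for the 32 across but in {8} for the 15 down — contradiction. So R1C5 = 6.
R2C5 = 15 − 6 = 9 completes the 15 down.
Nothing is forced directly, so branch on R1C3, whose candidates are 1 or 5. If R1C3 = 5: then R2C3 would have to be in {2,3,4,5,6,7} for the 32 across but in {1} for the 6 down — contradiction. So R1C3 = 1.
R1C1 = 3: the only remaining digit allowed by both the 17 across and the 10 down.
R1C4 = 17 − 12 = 5 completes the 17 across.
R2C1 = 10 − 3 = 7 completes the 10 down.
R2C3 = 6 − 1 = 5 completes the 6 down.
R2C4 = 32 − 29 = 3 completes the 32 across.

7, 8, 5, 3, 9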